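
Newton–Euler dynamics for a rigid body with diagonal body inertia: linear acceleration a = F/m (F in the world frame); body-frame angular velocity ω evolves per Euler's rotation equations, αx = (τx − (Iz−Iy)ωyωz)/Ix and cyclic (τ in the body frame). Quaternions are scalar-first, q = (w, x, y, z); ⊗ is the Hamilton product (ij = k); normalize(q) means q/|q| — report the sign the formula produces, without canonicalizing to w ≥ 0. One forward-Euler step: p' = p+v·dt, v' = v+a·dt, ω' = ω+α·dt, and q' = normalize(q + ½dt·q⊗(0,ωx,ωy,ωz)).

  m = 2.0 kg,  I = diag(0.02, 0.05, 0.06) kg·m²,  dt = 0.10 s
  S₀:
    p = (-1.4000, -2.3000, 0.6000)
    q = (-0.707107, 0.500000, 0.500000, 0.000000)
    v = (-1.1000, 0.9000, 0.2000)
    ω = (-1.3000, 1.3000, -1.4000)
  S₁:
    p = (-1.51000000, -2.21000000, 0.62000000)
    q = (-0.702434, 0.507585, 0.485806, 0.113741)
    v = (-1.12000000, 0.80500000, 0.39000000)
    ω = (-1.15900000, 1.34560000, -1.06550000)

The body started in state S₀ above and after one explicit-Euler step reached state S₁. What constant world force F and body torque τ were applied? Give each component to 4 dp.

Δv = v₁−v₀ = (-0.02000000, -0.09500000, 0.19000000)
applied force F = (-0.4000, -1.9000, 3.8000)
rate change Δω = (0.14100000, 0.04560000, 0.33450000)
I·α + gyro = (0.0100, -0.0500, 0.1500)

F = (-0.4000, -1.9000, 3.8000)
τ = (0.0100, -0.0500, 0.1500)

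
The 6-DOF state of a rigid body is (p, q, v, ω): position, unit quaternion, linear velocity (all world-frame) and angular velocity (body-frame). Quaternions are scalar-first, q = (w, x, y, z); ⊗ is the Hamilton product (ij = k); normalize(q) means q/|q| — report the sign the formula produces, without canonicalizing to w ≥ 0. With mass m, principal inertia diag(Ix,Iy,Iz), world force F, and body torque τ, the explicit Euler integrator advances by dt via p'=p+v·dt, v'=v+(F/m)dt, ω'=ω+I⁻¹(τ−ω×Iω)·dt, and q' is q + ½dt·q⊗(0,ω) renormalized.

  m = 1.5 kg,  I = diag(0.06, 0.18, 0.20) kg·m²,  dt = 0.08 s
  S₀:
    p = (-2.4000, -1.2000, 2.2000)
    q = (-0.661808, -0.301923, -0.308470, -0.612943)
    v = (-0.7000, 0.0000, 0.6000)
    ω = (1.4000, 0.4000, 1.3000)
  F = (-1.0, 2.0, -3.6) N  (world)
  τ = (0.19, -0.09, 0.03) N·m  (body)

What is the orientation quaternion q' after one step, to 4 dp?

q' = (-0.6062, -0.3442, -0.3367, -0.6330)

2q̇ = q⊗(0,ω) = (1.3429061, -1.0823650, -0.7303435, -0.5492616)
q + ½dt·q⊗(0,ω), renormalized = (-0.6062, -0.3442, -0.3367, -0.6330)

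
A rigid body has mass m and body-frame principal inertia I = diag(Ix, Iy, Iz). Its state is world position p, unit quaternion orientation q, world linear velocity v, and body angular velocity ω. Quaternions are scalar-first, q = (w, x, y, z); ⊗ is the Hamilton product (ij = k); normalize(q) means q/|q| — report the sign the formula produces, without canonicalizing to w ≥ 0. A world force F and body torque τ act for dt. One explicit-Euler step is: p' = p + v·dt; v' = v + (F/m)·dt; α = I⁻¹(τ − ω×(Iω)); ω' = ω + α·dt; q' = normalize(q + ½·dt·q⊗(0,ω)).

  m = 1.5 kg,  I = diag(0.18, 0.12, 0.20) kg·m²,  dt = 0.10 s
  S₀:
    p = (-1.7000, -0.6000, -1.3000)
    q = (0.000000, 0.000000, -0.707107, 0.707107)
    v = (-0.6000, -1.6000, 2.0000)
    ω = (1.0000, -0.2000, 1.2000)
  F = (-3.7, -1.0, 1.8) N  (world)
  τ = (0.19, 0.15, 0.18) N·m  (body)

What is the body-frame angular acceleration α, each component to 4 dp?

ω×(Iω) gyroscopic = (-0.0192, -0.0240, 0.0120)
α = I⁻¹(τ − ω×Iω) = (1.1622, 1.4500, 0.8400)

α = (1.1622, 1.4500, 0.8400)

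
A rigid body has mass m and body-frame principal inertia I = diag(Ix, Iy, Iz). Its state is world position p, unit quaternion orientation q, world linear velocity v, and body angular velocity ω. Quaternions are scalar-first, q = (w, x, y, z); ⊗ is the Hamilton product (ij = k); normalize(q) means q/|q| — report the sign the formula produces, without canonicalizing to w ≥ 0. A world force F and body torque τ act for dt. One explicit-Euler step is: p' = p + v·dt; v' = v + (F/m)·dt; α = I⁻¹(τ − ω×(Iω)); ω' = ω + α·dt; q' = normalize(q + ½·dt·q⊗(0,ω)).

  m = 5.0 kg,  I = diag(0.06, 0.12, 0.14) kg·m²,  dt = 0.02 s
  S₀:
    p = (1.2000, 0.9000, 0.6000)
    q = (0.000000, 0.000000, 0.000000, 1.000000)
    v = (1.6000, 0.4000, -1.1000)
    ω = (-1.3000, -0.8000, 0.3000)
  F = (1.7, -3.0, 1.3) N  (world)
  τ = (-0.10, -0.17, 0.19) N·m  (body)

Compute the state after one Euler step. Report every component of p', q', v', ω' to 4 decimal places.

p' = (1.2320, 0.9080, 0.5780)
q' = (-0.0030, 0.0080, -0.0130, 0.9999)
v' = (1.6068, 0.3880, -1.0948)
ω' = (-1.3317, -0.8335, 0.3182)

linear accel F/m = (0.3400, -0.6000, 0.2600)
new position p' = (1.2320, 0.9080, 0.5780)
v + (F/m)dt = (1.6068, 0.3880, -1.0948)
(τ − ω×Iω)/I = (-1.5867, -1.6767, 0.9114)
ω' = ω + α·dt = (-1.3317, -0.8335, 0.3182)
2q̇ = q⊗(0,ω) = (-0.3000000, 0.8000000, -1.3000000, 0.0000000)
q' = normalize(q + ½dt·q⊗(0,ω)) = (-0.0030, 0.0080, -0.0130, 0.9999)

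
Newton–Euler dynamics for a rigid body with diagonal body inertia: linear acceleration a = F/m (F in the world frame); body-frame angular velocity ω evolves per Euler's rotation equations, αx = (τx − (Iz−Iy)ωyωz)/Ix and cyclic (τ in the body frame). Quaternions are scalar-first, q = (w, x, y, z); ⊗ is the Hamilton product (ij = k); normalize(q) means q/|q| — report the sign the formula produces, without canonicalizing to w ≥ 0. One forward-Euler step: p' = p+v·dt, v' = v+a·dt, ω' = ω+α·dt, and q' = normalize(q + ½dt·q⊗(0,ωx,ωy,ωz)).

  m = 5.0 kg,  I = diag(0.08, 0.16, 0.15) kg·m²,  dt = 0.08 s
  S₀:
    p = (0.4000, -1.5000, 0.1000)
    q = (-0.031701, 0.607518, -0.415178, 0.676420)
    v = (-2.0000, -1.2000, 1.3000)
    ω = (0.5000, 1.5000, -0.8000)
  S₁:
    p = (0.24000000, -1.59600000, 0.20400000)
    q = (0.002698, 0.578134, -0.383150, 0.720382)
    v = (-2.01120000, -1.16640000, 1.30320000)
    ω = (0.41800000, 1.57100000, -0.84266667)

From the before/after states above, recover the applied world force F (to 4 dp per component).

F = (-0.7000, 2.1000, 0.2000)

v₁ − v₀ = (-0.01120000, 0.03360000, 0.00320000)
m·(v₁−v₀)/dt = (-0.7000, 2.1000, 0.2000)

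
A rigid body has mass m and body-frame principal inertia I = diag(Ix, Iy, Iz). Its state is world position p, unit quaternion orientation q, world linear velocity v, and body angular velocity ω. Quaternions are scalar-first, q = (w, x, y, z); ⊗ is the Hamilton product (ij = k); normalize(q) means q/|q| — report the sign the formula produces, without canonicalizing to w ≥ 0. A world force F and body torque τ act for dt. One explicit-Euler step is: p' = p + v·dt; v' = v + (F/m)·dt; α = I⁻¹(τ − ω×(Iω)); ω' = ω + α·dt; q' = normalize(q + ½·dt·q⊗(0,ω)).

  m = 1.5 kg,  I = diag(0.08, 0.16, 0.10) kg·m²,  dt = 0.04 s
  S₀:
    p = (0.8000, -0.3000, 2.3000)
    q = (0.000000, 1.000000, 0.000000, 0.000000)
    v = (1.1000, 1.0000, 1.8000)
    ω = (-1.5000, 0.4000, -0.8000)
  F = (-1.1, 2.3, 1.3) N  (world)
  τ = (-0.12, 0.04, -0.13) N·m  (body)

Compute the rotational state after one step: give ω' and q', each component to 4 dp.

ω' = (-1.5696, 0.4160, -0.8328)
q' = (0.0300, 0.9994, 0.0160, 0.0080)

ω×(Iω) gyroscopic = (0.0192, -0.0240, -0.0480)
α = I⁻¹(τ − ω×Iω) = (-1.7400, 0.4000, -0.8200)
ω' = ω + α·dt = (-1.5696, 0.4160, -0.8328)
q⊗(0,ω) = (1.5000000, 0.0000000, 0.8000000, 0.4000000)
q' = normalize(q + ½dt·q⊗(0,ω)) = (0.0300, 0.9994, 0.0160, 0.0080)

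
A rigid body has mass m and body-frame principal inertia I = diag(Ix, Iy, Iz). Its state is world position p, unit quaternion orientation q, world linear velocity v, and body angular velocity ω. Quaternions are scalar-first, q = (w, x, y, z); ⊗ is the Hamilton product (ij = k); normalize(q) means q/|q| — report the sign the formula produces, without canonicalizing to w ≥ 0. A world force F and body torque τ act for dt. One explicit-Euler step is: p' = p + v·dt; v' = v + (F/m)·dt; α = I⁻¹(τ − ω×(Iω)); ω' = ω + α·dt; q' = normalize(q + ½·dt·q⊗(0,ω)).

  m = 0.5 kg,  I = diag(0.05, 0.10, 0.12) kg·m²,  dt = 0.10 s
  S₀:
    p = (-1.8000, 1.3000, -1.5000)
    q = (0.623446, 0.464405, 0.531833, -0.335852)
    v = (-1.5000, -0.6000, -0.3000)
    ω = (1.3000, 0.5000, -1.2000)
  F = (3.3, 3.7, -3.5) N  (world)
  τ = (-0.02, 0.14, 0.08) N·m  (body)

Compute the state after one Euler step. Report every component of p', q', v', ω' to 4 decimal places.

gyro term ω×Iω = (-0.0120, 0.1092, 0.0325)
angular accel α = (-0.1600, 0.3080, 0.3958)
new body rate ω' = (1.2840, 0.5308, -1.1604)
2q̇ = q⊗(0,ω) = (-1.2726654, 0.3402062, 0.4324014, -1.2073156)
q' = normalize(q + ½dt·q⊗(0,ω)) = (0.5575, 0.4794, 0.5511, -0.3946)
a = (6.6000, 7.4000, -7.0000)
p + v·dt = (-1.9500, 1.2400, -1.5300)
v' = v + a·dt = (-0.8400, 0.1400, -1.0000)

p' = (-1.9500, 1.2400, -1.5300)
q' = (0.5575, 0.4794, 0.5511, -0.3946)
v' = (-0.8400, 0.1400, -1.0000)
ω' = (1.2840, 0.5308, -1.1604)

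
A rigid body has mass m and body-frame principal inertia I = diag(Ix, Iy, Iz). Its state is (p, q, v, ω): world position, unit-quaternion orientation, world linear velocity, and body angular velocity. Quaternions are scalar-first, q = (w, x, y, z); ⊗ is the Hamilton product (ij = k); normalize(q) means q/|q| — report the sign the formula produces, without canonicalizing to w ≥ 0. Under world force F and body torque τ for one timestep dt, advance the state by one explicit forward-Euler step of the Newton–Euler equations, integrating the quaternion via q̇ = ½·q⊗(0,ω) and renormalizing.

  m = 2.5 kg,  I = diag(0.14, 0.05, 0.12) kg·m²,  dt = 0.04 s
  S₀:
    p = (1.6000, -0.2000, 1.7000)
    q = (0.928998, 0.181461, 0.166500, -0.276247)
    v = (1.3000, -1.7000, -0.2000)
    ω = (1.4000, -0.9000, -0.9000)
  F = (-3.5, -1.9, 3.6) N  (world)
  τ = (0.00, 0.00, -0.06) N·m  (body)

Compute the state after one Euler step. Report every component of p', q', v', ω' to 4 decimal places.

p' = (1.6520, -0.2680, 1.6920)
q' = (0.9213, 0.1994, 0.1452, -0.3007)
v' = (1.2440, -1.7304, -0.1424)
ω' = (1.3838, -0.8798, -0.9578)

p' = p + v·dt = (1.6520, -0.2680, 1.6920)
v' = v + a·dt = (1.2440, -1.7304, -0.1424)
gyro term ω×Iω = (0.0567, -0.0252, 0.1134)
angular accel α = (-0.4050, 0.5040, -1.4450)
ω' = ω + α·dt = (1.3838, -0.8798, -0.9578)
q⊗(0,ω) = (-0.3528177, 0.9021249, -1.0595291, -1.2325131)
updated quaternion q' = (0.9213, 0.1994, 0.1452, -0.3007)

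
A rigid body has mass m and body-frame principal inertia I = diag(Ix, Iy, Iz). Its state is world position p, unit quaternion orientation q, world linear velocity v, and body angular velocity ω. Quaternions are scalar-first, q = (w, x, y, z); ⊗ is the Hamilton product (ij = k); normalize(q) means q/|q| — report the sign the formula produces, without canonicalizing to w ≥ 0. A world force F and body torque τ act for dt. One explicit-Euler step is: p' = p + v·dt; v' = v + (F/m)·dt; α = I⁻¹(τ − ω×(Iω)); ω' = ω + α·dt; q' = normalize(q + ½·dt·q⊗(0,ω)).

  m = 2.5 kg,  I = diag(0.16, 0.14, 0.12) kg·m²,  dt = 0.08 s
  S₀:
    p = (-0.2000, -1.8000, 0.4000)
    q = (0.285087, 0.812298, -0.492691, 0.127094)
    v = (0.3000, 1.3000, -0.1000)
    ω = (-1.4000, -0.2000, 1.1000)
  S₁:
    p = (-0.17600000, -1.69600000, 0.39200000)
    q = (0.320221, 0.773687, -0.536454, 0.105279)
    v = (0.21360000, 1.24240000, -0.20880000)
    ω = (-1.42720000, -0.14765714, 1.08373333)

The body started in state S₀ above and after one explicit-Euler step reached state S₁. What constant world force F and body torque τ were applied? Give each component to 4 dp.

F = (-2.7000, -1.8000, -3.4000)
τ = (-0.0500, 0.0300, -0.0300)

rate change Δω = (-0.02720000, 0.05234286, -0.01626667)
ω₀×(Iω₀) = (0.0044, -0.0616, -0.0056)
τ = I·(Δω/dt) + ω₀×(Iω₀) = (-0.0500, 0.0300, -0.0300)
Δv = v₁−v₀ = (-0.08640000, -0.05760000, -0.10880000)
m·(v₁−v₀)/dt = (-2.7000, -1.8000, -3.4000)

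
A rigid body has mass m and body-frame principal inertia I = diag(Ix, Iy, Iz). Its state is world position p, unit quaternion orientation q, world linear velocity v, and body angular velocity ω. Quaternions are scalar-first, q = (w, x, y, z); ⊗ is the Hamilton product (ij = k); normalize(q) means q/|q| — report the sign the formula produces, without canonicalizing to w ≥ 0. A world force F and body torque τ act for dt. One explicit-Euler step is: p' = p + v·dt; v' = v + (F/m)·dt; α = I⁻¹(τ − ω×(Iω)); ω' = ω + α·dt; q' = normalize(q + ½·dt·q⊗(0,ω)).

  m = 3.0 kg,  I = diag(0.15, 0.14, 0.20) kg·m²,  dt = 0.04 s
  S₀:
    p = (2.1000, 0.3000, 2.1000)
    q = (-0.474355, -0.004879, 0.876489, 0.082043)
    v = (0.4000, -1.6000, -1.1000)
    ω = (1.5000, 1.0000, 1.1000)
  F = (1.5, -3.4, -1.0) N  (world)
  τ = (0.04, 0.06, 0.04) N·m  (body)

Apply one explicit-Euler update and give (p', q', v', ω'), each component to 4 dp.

precession coupling ω×(Iω) = (0.0660, -0.0825, -0.0150)
angular accel α = (-0.1733, 1.0179, 0.2750)
ω + α·dt = (1.4931, 1.0407, 1.1110)
Hamilton product q⊗(0,ω) = (-0.9594178, 0.1705624, -0.3459236, -1.8414030)
q + ½dt·q⊗(0,ω), renormalized = (-0.4931, -0.0015, 0.8688, 0.0452)
a = F/m = (0.5000, -1.1333, -0.3333)
p' = p + v·dt = (2.1160, 0.2360, 2.0560)
v' = v + a·dt = (0.4200, -1.6453, -1.1133)

p' = (2.1160, 0.2360, 2.0560)
q' = (-0.4931, -0.0015, 0.8688, 0.0452)
v' = (0.4200, -1.6453, -1.1133)
ω' = (1.4931, 1.0407, 1.1110)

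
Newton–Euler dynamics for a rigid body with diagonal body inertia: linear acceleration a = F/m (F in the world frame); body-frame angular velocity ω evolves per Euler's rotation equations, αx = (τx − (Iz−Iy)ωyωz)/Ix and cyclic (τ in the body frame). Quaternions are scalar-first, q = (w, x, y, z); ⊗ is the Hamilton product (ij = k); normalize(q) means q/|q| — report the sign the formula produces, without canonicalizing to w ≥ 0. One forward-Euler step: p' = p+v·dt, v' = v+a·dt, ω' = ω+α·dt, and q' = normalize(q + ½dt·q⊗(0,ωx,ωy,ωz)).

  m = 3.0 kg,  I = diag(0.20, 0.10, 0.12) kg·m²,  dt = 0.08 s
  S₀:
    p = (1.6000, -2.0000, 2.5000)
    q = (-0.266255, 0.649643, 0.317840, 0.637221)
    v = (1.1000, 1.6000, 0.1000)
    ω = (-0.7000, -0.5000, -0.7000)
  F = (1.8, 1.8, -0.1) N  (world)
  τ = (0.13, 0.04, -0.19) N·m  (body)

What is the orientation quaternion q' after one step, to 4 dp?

q' = (-0.2236, 0.6603, 0.3232, 0.6400)

2q̇ = q⊗(0,ω) = (1.0597248, 0.2825010, 0.1418229, 0.0840450)
updated quaternion q' = (-0.2236, 0.6603, 0.3232, 0.6400)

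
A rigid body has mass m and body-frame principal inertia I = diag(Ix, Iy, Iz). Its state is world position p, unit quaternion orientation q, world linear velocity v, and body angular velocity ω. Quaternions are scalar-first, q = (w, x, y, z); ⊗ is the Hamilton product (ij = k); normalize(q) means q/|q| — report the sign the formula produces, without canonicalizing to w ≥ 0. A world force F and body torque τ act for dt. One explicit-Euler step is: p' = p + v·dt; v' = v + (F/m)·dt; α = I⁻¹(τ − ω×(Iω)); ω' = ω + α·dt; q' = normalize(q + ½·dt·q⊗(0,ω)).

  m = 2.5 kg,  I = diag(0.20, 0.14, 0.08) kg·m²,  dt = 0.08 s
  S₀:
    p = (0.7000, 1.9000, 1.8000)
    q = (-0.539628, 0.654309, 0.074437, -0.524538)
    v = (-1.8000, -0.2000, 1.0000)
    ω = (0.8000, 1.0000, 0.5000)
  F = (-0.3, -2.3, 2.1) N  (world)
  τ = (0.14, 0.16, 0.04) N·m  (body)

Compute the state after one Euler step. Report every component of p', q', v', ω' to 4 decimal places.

p' = (0.5560, 1.8840, 1.8800)
q' = (-0.5522, 0.6585, 0.0229, -0.5108)
v' = (-1.8096, -0.2736, 1.0672)
ω' = (0.8680, 1.0640, 0.5880)

p' = p + v·dt = (0.5560, 1.8840, 1.8800)
new velocity v' = (-1.8096, -0.2736, 1.0672)
(τ − ω×Iω)/I = (0.8500, 0.8000, 1.1000)
ω' = ω + α·dt = (0.8680, 1.0640, 0.5880)
2q̇ = q⊗(0,ω) = (-0.3356152, 0.1300541, -1.2864129, 0.3249454)
updated quaternion q' = (-0.5522, 0.6585, 0.0229, -0.5108)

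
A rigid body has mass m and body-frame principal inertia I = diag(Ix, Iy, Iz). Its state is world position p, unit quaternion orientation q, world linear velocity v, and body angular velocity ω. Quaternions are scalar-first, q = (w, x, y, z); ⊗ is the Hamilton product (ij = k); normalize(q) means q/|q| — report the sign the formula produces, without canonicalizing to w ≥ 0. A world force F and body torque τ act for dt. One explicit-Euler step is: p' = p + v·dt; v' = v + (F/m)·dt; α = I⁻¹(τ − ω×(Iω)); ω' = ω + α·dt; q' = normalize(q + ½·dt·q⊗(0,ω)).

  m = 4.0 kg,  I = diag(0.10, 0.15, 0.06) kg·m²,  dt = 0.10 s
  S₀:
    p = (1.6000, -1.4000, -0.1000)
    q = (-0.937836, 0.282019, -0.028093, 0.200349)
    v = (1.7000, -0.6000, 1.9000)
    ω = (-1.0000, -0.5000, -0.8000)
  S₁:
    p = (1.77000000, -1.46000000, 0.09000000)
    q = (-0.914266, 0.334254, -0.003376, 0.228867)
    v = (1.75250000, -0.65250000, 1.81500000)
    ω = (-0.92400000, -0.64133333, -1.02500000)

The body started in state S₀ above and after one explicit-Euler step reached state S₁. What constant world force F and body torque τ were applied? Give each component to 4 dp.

Δv = v₁−v₀ = (0.05250000, -0.05250000, -0.08500000)
applied force F = (2.1000, -2.1000, -3.4000)
rate change Δω = (0.07600000, -0.14133333, -0.22500000)
ω₀×(Iω₀) = (-0.0360, 0.0320, 0.0250)
τ = I·(Δω/dt) + ω₀×(Iω₀) = (0.0400, -0.1800, -0.1100)

F = (2.1000, -2.1000, -3.4000)
τ = (0.0400, -0.1800, -0.1100)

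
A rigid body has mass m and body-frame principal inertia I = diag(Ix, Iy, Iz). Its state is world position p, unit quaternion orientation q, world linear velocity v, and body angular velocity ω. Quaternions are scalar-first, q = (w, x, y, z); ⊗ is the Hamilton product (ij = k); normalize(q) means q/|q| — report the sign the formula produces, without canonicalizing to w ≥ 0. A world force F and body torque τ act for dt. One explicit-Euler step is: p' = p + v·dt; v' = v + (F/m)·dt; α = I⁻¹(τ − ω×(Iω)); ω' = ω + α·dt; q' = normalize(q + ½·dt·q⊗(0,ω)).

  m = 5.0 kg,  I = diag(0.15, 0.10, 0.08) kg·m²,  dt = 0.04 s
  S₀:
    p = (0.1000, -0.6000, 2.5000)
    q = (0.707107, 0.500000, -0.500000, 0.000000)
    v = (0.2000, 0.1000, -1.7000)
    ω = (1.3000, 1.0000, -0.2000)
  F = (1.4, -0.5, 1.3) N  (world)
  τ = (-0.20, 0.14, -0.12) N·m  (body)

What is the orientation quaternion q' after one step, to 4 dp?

2q̇ = q⊗(0,ω) = (-0.1500000, 1.0192391, 0.8071070, 1.0085786)
q' = normalize(q + ½dt·q⊗(0,ω)) = (0.7037, 0.5201, -0.4836, 0.0202)

q' = (0.7037, 0.5201, -0.4836, 0.0202)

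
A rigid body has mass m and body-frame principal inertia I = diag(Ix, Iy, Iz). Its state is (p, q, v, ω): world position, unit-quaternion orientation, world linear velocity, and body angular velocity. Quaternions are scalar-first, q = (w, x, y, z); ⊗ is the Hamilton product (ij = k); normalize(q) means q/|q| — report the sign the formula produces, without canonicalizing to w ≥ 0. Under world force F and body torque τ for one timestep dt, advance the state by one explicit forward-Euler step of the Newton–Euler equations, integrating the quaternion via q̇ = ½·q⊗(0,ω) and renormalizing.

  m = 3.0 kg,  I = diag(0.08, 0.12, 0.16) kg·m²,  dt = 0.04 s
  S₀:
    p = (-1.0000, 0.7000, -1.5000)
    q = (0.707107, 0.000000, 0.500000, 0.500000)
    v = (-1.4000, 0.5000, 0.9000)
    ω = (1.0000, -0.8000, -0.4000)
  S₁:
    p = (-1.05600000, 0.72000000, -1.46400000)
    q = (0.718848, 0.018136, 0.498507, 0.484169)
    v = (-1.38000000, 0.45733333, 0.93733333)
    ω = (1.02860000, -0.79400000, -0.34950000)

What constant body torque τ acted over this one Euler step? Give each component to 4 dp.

Δω = ω₁−ω₀ = (0.02860000, 0.00600000, 0.05050000)
ω₀×(Iω₀) = (0.0128, 0.0320, -0.0320)
τ = I·(Δω/dt) + ω₀×(Iω₀) = (0.0700, 0.0500, 0.1700)

τ = (0.0700, 0.0500, 0.1700)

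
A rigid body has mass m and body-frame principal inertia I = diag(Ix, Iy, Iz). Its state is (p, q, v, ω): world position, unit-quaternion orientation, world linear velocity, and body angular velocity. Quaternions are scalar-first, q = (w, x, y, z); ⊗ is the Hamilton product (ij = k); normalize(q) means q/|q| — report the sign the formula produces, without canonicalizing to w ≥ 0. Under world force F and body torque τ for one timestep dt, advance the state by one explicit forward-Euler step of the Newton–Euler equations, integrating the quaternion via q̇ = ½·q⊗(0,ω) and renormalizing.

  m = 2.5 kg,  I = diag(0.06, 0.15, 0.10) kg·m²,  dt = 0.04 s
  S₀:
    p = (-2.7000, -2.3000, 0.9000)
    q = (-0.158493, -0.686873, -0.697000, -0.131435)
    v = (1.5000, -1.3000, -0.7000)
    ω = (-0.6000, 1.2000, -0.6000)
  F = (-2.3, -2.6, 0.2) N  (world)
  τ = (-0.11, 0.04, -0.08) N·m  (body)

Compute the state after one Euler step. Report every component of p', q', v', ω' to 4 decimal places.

p' = (-2.6400, -2.3520, 0.8720)
q' = (-0.1515, -0.6732, -0.7072, -0.1543)
v' = (1.4632, -1.3416, -0.6968)
ω' = (-0.6973, 1.2145, -0.6061)

ω×(Iω) gyroscopic = (0.0360, -0.0144, -0.0648)
α = I⁻¹(τ − ω×Iω) = (-2.4333, 0.3627, -0.1520)
ω' = ω + α·dt = (-0.6973, 1.2145, -0.6061)
q⊗(0,ω) = (0.3454152, 0.6710178, -0.5234544, -1.1473518)
updated quaternion q' = (-0.1515, -0.6732, -0.7072, -0.1543)
p + v·dt = (-2.6400, -2.3520, 0.8720)
v + (F/m)dt = (1.4632, -1.3416, -0.6968)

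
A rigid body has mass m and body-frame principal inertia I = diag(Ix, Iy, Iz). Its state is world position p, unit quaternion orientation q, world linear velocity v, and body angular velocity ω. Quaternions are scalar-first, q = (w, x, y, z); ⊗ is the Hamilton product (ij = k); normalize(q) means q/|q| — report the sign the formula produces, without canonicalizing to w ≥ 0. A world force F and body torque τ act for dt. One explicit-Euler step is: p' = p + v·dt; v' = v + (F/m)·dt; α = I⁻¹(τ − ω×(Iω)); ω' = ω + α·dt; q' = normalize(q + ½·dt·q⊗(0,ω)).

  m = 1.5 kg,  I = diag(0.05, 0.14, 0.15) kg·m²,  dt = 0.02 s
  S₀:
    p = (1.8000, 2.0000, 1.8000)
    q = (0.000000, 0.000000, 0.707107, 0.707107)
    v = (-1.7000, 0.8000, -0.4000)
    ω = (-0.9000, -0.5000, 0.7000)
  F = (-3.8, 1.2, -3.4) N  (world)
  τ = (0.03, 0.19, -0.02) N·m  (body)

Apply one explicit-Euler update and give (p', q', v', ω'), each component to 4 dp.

a = (-2.5333, 0.8000, -2.2667)
p + v·dt = (1.7660, 2.0160, 1.7920)
new velocity v' = (-1.7507, 0.8160, -0.4453)
gyro term ω×Iω = (-0.0035, 0.0630, 0.0405)
(τ − ω×Iω)/I = (0.6700, 0.9071, -0.4033)
ω + α·dt = (-0.8866, -0.4819, 0.6919)
Hamilton product q⊗(0,ω) = (-0.1414214, 0.8485284, -0.6363963, 0.6363963)
updated quaternion q' = (-0.0014, 0.0085, 0.7007, 0.7134)

p' = (1.7660, 2.0160, 1.7920)
q' = (-0.0014, 0.0085, 0.7007, 0.7134)
v' = (-1.7507, 0.8160, -0.4453)
ω' = (-0.8866, -0.4819, 0.6919)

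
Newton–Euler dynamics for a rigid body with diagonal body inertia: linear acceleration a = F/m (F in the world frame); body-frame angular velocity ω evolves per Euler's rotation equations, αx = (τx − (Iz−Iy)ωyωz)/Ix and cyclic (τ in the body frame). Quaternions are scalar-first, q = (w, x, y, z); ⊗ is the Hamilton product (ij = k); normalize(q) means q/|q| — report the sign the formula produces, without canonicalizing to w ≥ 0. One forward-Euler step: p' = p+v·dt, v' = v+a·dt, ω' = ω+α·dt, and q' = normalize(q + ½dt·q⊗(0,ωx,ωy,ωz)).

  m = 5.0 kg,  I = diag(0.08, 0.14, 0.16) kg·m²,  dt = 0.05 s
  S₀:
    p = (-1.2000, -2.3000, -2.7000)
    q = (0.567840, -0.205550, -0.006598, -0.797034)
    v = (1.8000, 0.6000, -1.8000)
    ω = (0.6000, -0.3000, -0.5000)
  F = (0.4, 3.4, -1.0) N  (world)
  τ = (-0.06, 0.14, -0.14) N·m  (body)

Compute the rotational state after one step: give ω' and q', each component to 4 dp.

(τ − ω×Iω)/I = (-0.7875, 0.8286, -0.8075)
new body rate ω' = (0.5606, -0.2586, -0.5404)
2q̇ = q⊗(0,ω) = (-0.2771664, 0.1048928, -0.7513474, -0.2182962)
updated quaternion q' = (0.5608, -0.2029, -0.0254, -0.8023)

ω' = (0.5606, -0.2586, -0.5404)
q' = (0.5608, -0.2029, -0.0254, -0.8023)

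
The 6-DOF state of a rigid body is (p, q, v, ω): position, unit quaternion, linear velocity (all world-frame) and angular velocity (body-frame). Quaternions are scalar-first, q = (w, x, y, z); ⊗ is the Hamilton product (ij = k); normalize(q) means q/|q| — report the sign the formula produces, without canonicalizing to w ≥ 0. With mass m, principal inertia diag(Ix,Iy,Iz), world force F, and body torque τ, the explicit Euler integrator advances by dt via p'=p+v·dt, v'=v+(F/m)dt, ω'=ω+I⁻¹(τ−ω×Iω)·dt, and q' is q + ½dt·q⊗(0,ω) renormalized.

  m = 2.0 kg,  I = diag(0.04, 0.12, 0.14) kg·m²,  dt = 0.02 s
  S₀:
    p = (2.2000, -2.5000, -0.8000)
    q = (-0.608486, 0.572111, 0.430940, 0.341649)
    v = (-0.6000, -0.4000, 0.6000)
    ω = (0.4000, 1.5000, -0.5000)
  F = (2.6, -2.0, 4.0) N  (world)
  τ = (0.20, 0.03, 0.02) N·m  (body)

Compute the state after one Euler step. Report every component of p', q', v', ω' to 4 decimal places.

a = F/m = (1.3000, -1.0000, 2.0000)
new position p' = (2.1880, -2.5080, -0.7880)
new velocity v' = (-0.5740, -0.4200, 0.6400)
angular accel α = (5.3750, 0.0833, -0.2000)
ω + α·dt = (0.5075, 1.5017, -0.5040)
2q̇ = q⊗(0,ω) = (-0.7044299, -0.9713379, -0.4900139, 0.9900335)
q' = normalize(q + ½dt·q⊗(0,ω)) = (-0.6154, 0.5623, 0.4260, 0.3515)

p' = (2.1880, -2.5080, -0.7880)
q' = (-0.6154, 0.5623, 0.4260, 0.3515)
v' = (-0.5740, -0.4200, 0.6400)
ω' = (0.5075, 1.5017, -0.5040)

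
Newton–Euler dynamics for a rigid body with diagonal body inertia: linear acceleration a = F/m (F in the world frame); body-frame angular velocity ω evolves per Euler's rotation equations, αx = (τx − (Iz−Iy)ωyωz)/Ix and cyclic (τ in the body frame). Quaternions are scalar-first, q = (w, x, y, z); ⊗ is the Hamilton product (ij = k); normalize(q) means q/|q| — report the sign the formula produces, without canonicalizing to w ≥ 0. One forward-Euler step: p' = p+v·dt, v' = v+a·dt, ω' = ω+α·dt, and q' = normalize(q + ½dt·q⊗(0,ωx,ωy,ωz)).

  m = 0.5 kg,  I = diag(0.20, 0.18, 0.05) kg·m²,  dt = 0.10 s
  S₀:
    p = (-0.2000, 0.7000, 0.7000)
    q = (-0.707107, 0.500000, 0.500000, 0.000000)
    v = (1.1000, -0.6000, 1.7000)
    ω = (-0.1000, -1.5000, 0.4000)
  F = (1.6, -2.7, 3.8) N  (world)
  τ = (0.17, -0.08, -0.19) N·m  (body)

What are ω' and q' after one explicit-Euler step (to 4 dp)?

(τ − ω×Iω)/I = (0.4600, -0.4111, -3.7400)
new body rate ω' = (-0.0540, -1.5411, 0.0260)
q⊗(0,ω) = (0.8000000, 0.2707107, 0.8606605, -0.9828428)
updated quaternion q' = (-0.6651, 0.5120, 0.5414, -0.0490)

ω' = (-0.0540, -1.5411, 0.0260)
q' = (-0.6651, 0.5120, 0.5414, -0.0490)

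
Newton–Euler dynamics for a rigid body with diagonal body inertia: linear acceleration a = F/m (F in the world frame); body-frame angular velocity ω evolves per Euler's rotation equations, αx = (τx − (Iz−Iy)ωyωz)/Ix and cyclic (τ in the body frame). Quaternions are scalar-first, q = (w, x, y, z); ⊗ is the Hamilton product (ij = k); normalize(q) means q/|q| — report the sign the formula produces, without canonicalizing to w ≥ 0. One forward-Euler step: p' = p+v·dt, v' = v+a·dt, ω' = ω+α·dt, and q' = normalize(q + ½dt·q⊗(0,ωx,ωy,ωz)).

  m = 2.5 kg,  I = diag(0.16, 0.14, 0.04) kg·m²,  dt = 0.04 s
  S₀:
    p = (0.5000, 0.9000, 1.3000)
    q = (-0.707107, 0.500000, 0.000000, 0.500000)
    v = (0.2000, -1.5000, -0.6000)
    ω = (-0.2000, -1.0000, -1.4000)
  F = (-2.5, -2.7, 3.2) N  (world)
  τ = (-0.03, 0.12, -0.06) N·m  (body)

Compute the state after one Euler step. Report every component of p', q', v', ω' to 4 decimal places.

p + v·dt = (0.5080, 0.8400, 1.2760)
v' = v + a·dt = (0.1600, -1.5432, -0.5488)
angular accel α = (0.6875, 0.6171, -1.4000)
ω + α·dt = (-0.1725, -0.9753, -1.4560)
2q̇ = q⊗(0,ω) = (0.8000000, 0.6414214, 1.3071070, 0.4899498)
updated quaternion q' = (-0.6907, 0.5125, 0.0261, 0.5095)

p' = (0.5080, 0.8400, 1.2760)
q' = (-0.6907, 0.5125, 0.0261, 0.5095)
v' = (0.1600, -1.5432, -0.5488)
ω' = (-0.1725, -0.9753, -1.4560)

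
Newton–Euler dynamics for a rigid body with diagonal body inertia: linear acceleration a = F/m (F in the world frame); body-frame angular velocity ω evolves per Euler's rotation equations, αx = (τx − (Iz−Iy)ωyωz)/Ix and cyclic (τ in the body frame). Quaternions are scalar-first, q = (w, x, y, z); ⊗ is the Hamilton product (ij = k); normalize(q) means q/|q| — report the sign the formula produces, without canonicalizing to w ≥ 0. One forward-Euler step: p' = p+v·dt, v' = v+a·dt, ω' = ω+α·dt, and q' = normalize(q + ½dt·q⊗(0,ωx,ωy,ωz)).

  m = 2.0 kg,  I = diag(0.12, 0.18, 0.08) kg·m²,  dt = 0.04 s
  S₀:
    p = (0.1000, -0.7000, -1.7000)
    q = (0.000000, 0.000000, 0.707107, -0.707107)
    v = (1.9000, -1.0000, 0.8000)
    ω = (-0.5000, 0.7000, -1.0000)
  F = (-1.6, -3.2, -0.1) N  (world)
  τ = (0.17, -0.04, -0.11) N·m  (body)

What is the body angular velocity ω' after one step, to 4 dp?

precession coupling ω×(Iω) = (0.0700, 0.0200, -0.0210)
α = I⁻¹(τ − ω×Iω) = (0.8333, -0.3333, -1.1125)
new body rate ω' = (-0.4667, 0.6867, -1.0445)

ω' = (-0.4667, 0.6867, -1.0445)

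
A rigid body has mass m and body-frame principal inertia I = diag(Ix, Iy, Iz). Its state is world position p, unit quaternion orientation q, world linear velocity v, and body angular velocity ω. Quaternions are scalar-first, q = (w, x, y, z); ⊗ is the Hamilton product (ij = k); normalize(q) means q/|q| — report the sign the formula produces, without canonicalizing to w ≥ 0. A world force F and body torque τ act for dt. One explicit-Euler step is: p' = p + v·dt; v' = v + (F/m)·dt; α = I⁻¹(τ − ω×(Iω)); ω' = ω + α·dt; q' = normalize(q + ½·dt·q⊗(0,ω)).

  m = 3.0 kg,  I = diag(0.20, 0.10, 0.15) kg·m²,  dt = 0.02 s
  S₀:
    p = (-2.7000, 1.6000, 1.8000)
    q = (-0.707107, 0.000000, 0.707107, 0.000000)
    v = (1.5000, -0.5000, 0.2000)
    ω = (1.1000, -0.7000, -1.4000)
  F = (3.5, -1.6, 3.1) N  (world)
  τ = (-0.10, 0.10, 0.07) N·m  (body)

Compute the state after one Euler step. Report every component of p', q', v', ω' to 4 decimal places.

p' = (-2.6700, 1.5900, 1.8040)
q' = (-0.7020, -0.0177, 0.7119, 0.0021)
v' = (1.5233, -0.5107, 0.2207)
ω' = (1.0851, -0.6646, -1.4009)

ω×(Iω) gyroscopic = (0.0490, -0.0770, 0.0770)
angular accel α = (-0.7450, 1.7700, -0.0467)
ω' = ω + α·dt = (1.0851, -0.6646, -1.4009)
Hamilton product q⊗(0,ω) = (0.4949749, -1.7677675, 0.4949749, 0.2121321)
q' = normalize(q + ½dt·q⊗(0,ω)) = (-0.7020, -0.0177, 0.7119, 0.0021)
new position p' = (-2.6700, 1.5900, 1.8040)
new velocity v' = (1.5233, -0.5107, 0.2207)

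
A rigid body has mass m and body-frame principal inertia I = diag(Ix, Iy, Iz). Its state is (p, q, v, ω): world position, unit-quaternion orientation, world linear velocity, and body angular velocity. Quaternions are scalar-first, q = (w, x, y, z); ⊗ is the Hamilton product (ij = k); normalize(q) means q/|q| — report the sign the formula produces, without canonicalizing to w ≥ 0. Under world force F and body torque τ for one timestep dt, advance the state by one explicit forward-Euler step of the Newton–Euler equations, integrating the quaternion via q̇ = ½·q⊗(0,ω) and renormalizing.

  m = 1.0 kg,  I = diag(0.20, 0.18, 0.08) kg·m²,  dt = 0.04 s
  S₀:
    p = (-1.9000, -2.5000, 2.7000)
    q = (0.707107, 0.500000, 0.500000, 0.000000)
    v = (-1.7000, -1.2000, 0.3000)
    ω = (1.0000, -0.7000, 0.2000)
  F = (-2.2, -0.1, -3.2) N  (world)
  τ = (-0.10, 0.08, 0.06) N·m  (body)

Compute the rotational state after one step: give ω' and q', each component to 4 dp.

ω' = (0.9772, -0.6876, 0.2230)
q' = (0.7039, 0.5160, 0.4880, -0.0142)

precession coupling ω×(Iω) = (0.0140, 0.0240, 0.0140)
angular accel α = (-0.5700, 0.3111, 0.5750)
ω' = ω + α·dt = (0.9772, -0.6876, 0.2230)
q⊗(0,ω) = (-0.1500000, 0.8071070, -0.5949749, -0.7085786)
updated quaternion q' = (0.7039, 0.5160, 0.4880, -0.0142)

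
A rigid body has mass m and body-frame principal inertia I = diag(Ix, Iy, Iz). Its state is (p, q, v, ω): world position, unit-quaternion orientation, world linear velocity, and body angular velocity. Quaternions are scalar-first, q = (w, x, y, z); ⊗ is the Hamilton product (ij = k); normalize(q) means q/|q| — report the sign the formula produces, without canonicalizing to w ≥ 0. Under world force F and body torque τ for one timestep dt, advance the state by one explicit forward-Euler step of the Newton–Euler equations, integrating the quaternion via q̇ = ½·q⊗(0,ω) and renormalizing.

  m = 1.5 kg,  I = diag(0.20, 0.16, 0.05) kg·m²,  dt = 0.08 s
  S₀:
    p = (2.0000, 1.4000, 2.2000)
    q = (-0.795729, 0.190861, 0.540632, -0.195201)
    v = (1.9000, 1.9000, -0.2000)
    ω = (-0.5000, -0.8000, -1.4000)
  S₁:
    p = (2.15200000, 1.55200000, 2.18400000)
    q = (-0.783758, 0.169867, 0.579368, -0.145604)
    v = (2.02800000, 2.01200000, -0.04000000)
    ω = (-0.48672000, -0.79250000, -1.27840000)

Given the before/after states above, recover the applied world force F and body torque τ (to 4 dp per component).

velocity change Δv = (0.12800000, 0.11200000, 0.16000000)
F = m·Δv/dt = (2.4000, 2.1000, 3.0000)
rate change Δω = (0.01328000, 0.00750000, 0.12160000)
τ = I·(Δω/dt) + ω₀×(Iω₀) = (-0.0900, 0.1200, 0.0600)

F = (2.4000, 2.1000, 3.0000)
τ = (-0.0900, 0.1200, 0.0600)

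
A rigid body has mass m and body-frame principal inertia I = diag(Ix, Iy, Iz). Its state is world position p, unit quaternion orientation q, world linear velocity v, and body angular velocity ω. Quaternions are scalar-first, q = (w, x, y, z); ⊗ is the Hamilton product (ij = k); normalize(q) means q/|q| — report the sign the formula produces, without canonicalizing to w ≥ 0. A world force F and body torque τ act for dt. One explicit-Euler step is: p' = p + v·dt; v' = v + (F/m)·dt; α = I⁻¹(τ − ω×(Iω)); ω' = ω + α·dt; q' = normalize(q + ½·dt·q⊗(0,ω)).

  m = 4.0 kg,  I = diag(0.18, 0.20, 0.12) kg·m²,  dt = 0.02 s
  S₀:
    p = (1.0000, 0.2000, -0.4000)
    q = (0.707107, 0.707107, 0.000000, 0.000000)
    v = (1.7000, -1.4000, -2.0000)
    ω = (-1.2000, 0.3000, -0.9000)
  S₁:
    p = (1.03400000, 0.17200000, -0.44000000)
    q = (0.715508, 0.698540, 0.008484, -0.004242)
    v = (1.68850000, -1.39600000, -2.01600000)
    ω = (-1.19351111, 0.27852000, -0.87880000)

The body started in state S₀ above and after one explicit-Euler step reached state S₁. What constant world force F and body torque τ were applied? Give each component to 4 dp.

F = (-2.3000, 0.8000, -3.2000)
τ = (0.0800, -0.1500, 0.1200)

v₁ − v₀ = (-0.01150000, 0.00400000, -0.01600000)
m·(v₁−v₀)/dt = (-2.3000, 0.8000, -3.2000)
ω₁ − ω₀ = (0.00648889, -0.02148000, 0.02120000)
applied torque τ = (0.0800, -0.1500, 0.1200)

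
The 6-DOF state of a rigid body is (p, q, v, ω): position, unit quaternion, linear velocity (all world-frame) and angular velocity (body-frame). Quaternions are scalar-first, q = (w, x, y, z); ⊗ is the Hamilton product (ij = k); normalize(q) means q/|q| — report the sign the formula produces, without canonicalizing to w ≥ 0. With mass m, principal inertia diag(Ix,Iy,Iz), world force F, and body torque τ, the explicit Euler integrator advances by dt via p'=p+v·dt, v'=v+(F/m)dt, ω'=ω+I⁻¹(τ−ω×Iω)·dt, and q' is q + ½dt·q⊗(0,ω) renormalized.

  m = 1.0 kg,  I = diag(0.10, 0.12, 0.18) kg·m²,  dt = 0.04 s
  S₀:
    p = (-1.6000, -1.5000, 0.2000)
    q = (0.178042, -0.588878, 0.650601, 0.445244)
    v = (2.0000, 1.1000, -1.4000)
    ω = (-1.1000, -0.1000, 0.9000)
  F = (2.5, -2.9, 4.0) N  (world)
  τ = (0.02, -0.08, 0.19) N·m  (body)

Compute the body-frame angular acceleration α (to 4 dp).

ω×(Iω) gyroscopic = (-0.0054, 0.0792, 0.0022)
α = I⁻¹(τ − ω×Iω) = (0.2540, -1.3267, 1.0433)

α = (0.2540, -1.3267, 1.0433)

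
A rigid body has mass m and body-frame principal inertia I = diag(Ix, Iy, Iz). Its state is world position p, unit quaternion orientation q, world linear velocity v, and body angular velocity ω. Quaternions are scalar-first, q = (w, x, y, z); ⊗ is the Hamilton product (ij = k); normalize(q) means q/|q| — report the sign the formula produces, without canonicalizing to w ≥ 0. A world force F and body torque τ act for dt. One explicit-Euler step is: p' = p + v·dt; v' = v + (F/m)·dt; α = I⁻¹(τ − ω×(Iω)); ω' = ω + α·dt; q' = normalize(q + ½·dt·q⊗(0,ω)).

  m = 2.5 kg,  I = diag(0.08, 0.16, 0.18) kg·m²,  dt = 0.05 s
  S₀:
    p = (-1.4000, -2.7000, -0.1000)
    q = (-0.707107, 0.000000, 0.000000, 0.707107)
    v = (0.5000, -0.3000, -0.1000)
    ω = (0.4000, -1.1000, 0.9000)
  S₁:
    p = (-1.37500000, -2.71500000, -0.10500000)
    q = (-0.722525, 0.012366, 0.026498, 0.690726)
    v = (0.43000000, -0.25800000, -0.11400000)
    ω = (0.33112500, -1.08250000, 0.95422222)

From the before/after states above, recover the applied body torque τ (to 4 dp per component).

τ = (-0.1300, 0.0200, 0.1600)

ω₁ − ω₀ = (-0.06887500, 0.01750000, 0.05422222)
gyro term ω₀×Iω₀ = (-0.0198, -0.0360, -0.0352)
I·α + gyro = (-0.1300, 0.0200, 0.1600)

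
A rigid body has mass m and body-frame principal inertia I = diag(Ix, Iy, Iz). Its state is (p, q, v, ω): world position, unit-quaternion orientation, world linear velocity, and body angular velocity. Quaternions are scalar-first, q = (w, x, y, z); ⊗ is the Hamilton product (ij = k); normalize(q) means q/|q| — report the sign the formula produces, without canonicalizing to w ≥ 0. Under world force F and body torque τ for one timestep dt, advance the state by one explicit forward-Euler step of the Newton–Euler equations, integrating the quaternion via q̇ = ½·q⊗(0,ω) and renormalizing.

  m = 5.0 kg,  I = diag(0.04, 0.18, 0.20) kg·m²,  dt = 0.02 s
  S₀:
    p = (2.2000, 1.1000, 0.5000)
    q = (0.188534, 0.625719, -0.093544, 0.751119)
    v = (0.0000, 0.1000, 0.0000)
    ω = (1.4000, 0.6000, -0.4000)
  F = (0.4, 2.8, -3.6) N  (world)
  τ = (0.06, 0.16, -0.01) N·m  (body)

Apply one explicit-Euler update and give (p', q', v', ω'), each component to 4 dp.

p' = (2.2000, 1.1020, 0.5000)
q' = (0.1833, 0.6241, -0.0794, 0.7553)
v' = (0.0016, 0.1112, -0.0144)
ω' = (1.4324, 0.6078, -0.4128)

linear accel F/m = (0.0800, 0.5600, -0.7200)
p' = p + v·dt = (2.2000, 1.1020, 0.5000)
v' = v + a·dt = (0.0016, 0.1112, -0.0144)
α = I⁻¹(τ − ω×Iω) = (1.6200, 0.3911, -0.6380)
ω + α·dt = (1.4324, 0.6078, -0.4128)
q⊗(0,ω) = (-0.5194326, -0.1493062, 1.4149746, 0.4309794)
q + ½dt·q⊗(0,ω), renormalized = (0.1833, 0.6241, -0.0794, 0.7553)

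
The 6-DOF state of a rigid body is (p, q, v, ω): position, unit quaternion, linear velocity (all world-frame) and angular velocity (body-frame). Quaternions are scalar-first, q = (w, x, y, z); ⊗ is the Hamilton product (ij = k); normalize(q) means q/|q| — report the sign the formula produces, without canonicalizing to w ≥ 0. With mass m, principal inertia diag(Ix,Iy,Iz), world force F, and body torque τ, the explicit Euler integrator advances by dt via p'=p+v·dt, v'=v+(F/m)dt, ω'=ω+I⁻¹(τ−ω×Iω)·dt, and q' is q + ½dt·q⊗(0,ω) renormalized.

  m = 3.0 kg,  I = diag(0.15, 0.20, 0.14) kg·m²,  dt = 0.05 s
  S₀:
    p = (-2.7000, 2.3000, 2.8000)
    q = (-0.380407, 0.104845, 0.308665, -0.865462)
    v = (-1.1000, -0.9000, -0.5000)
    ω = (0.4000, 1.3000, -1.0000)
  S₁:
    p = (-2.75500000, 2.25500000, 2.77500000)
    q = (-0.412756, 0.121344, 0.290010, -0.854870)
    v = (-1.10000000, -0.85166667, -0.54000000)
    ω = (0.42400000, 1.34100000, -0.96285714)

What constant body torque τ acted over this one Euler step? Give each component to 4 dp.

ω₁ − ω₀ = (0.02400000, 0.04100000, 0.03714286)
ω₀×(Iω₀) = (0.0780, -0.0040, 0.0260)
I·α + gyro = (0.1500, 0.1600, 0.1300)

τ = (0.1500, 0.1600, 0.1300)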